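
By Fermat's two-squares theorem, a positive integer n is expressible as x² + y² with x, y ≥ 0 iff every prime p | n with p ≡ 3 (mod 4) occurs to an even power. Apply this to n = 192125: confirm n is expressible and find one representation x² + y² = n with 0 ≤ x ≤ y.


Step 1: Factor n = 192125 = 5^3 · 29 · 53.
Step 2: Check the mod-4 condition on each prime factor: 5 ≡ 1 (mod 4), exponent 3; 29 ≡ 1 (mod 4), exponent 1; 53 ≡ 1 (mod 4), exponent 1.
All primes ≡ 3 (mod 4) appear to even exponent (or don't appear), so by the two-squares theorem n IS expressible as a sum of two squares.
Step 3: Build a representation. Group n = k² · m with k = 5 and m = 5 · 29 · 53 = 7685 (a product of primes ≡ 1 (mod 4)); a representation of m scales to one of n via (k·x)² + (k·y)² = k²(x² + y²). Each prime p ≡ 1 (mod 4) is itself a sum of two squares; find a² by testing p − a² for a perfect square:
  5: 5 − 1² = 4 = 2² ⇒ 5 = 1² + 2².
  29: 29 − 1² = 28, 29 − 2² = 25 = 5² ⇒ 29 = 2² + 5².
  53: 53 − 1² = 52, 53 − 2² = 49 = 7² ⇒ 53 = 2² + 7².
  Combine using the Brahmagupta–Fibonacci identity (a² + b²)(c² + d²) = (ac − bd)² + (ad + bc)² = (ac + bd)² + (ad − bc)²:
  5 · 29 = 145: from (1² + 2²)(2² + 5²), take (1·2 − 2·5, 1·5 + 2·2) = (2 − 10, 5 + 4) = (-8, 9); dropping signs (only squares matter) gives (8, 9); check 8² + 9² = 64 + 81 = 145 ✓.
  145 · 53 = 7685: from (8² + 9²)(2² + 7²), take (8·2 − 9·7, 8·7 + 9·2) = (16 − 63, 56 + 18) = (-47, 74); dropping signs (only squares matter) gives (47, 74); check 47² + 74² = 2209 + 5476 = 7685 ✓.
  Scale by k = 5: (5·47, 5·74) = (235, 370).
Step 4: Order so x ≤ y and verify: 235² + 370² = 55225 + 136900 = 192125 = n. ✓

n = 192125 = 235² + 370² (one valid representation with x ≤ y).


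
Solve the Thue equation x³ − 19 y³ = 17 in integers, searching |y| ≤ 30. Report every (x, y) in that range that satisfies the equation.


The equation is x³ - 19y³ = 17. For fixed y, x³ = 19·y³ + 17, so a solution requires the RHS to be a perfect cube.
Strategy: iterate y from -30 to 30, compute RHS = 19·y³ + 17, and check whether it is a (positive or negative) perfect cube.
Check small values of y:
  y = 0: RHS = 17 is not a perfect cube.
  y = 1: RHS = 36 is not a perfect cube.
  y = -1: RHS = -2 is not a perfect cube.
  y = 2: RHS = 169 is not a perfect cube.
  y = -2: RHS = -135 is not a perfect cube.
  y = 3: RHS = 530 is not a perfect cube.
  y = -3: RHS = -496 is not a perfect cube.
Continuing the search up to |y| = 30 finds no solutions either.
No (x, y) in the scanned range satisfies the equation.

No integer solutions with |y| ≤ 30.


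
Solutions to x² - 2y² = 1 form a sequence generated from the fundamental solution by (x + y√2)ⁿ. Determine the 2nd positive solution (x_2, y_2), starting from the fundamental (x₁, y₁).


Step 1: Find the fundamental solution (x₁, y₁) of x² - 2y² = 1.
  Expand √2 as a continued fraction. a₀ = ⌊√2⌋ = 1; iterate m_{k+1} = d_k·a_k − m_k, d_{k+1} = (2 − m_{k+1}²)/d_k, a_{k+1} = ⌊(a₀ + m_{k+1})/d_{k+1}⌋ (starting m₀ = 0, d₀ = 1), with convergents p_k = a_k·p_{k-1} + p_{k-2}, q_k = a_k·q_{k-1} + q_{k-2} (p₋₁ = 1, q₋₁ = 0):
  k = 0: a₀ = 1; p₀/q₀ = 1/1; p₀² − 2·q₀² = 1 − 2 = -1.
  k = 1: m = 1, d = 1, a = ⌊(1 + 1)/1⌋ = 2; p/q = (2·1 + 1)/(2·1 + 0) = 3/2; p² − 2·q² = 9 − 8 = 1.
  The first convergent with p² − 2·q² = 1 gives the fundamental solution (x₁, y₁) = (3, 2).
Step 2: Apply the recurrence (x_{n+1}, y_{n+1}) = (x₁x_n + 2y₁y_n, x₁y_n + y₁x_n) repeatedly.
  From (x_1, y_1) = (3, 2): x_2 = 3·3 + 2·2·2 = 17; y_2 = 3·2 + 2·3 = 12.
Step 3: Verify x_2² - 2·y_2² = 289 - 288 = 1 (should be 1). ✓

(x_1, y_1) = (3, 2); (x_2, y_2) = (17, 12).


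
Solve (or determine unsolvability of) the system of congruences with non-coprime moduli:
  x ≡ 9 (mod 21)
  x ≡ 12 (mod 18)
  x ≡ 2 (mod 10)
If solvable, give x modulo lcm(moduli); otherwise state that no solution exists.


Moduli 21, 18, 10 are not pairwise coprime, so CRT works modulo lcm(m_i) when all pairwise compatibility conditions hold.
Pairwise compatibility: gcd(m_i, m_j) must divide a_i - a_j for every pair.
Merge one congruence at a time:
  Start: x ≡ 9 (mod 21).
  Combine with x ≡ 12 (mod 18): gcd(21, 18) = 3; 12 - 9 = 3, which IS divisible by 3, so compatible.
    Write x = 9 + 21·t and substitute into x ≡ 12 (mod 18): 21·t ≡ 12 − 9 = 3 (mod 18).
    Divide the congruence (and modulus) by g = 3: 7·t ≡ 1 (mod 6).
    Reduce coefficients mod 6: 1·t ≡ 1 (mod 6).
    So t ≡ 1 (mod 6).
    Then x = 9 + 21·1 = 30, valid modulo lcm(21, 18) = 126: x ≡ 30 (mod 126).
  Combine with x ≡ 2 (mod 10): gcd(126, 10) = 2; 2 - 30 = -28, which IS divisible by 2, so compatible.
    Write x = 30 + 126·t and substitute into x ≡ 2 (mod 10): 126·t ≡ 2 − 30 = -28 (mod 10).
    Divide the congruence (and modulus) by g = 2: 63·t ≡ -14 (mod 5).
    Reduce coefficients mod 5: 3·t ≡ 1 (mod 5).
    The inverse of 3 mod 5 is 2 (since 3·2 = 6 = 1·5 + 1), so t ≡ 2·1 = 2 ≡ 2 (mod 5).
    Then x = 30 + 126·2 = 282, valid modulo lcm(126, 10) = 630: x ≡ 282 (mod 630).
Verify: 282 mod 21 = 9, 282 mod 18 = 12, 282 mod 10 = 2.

x ≡ 282 (mod 630).


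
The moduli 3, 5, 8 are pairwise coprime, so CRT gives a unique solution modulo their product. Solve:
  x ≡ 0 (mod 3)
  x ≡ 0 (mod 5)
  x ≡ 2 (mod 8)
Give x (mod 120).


Moduli 3, 5, 8 are pairwise coprime; by CRT there is a unique solution modulo M = 3 · 5 · 8 = 120.
Solve pairwise, accumulating the modulus:
  Start with x ≡ 0 (mod 3).
  Combine with x ≡ 0 (mod 5): since gcd(3, 5) = 1, we get a unique residue mod 15.
    Write x = 0 + 3·t and substitute into x ≡ 0 (mod 5): 3·t ≡ 0 − 0 = 0 (mod 5).
    The inverse of 3 mod 5 is 2 (since 3·2 = 6 = 1·5 + 1), so t ≡ 2·0 = 0 ≡ 0 (mod 5).
    Then x = 0 + 3·0 = 0, valid modulo lcm(3, 5) = 15: x ≡ 0 (mod 15).
  Combine with x ≡ 2 (mod 8): since gcd(15, 8) = 1, we get a unique residue mod 120.
    Write x = 0 + 15·t and substitute into x ≡ 2 (mod 8): 15·t ≡ 2 − 0 = 2 (mod 8).
    Reduce coefficients mod 8: 7·t ≡ 2 (mod 8).
    The inverse of 7 mod 8 is 7 (since 7·7 = 49 = 6·8 + 1), so t ≡ 7·2 = 14 ≡ 6 (mod 8).
    Then x = 0 + 15·6 = 90, valid modulo lcm(15, 8) = 120: x ≡ 90 (mod 120).
Verify: 90 mod 3 = 0 ✓, 90 mod 5 = 0 ✓, 90 mod 8 = 2 ✓.

x ≡ 90 (mod 120).


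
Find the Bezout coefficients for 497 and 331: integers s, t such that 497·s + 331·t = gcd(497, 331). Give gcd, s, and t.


Euclidean algorithm on (497, 331) — divide until remainder is 0:
  497 = 1 · 331 + 166
  331 = 1 · 166 + 165
  166 = 1 · 165 + 1
  165 = 165 · 1 + 0
gcd(497, 331) = 1.
Track Bezout coefficients alongside the remainders: start with r₀ = 497 = a·1 + b·0 (s = 1, t = 0) and r₁ = 331 = a·0 + b·1 (s = 0, t = 1); each new remainder r_{k+1} = r_{k-1} − q_k·r_k inherits s_{k+1} = s_{k-1} − q_k·s_k, t_{k+1} = t_{k-1} − q_k·t_k, so r_k = a·s_k + b·t_k at every step:
  q = 1: r = 166, s = 1 − 1·0 = 1, t = 0 − 1·1 = -1  (check: 497·1 + 331·(-1) = 166)
  q = 1: r = 165, s = 0 − 1·1 = -1, t = 1 − 1·(-1) = 2  (check: 497·(-1) + 331·2 = 165)
  q = 1: r = 1, s = 1 − 1·(-1) = 2, t = -1 − 1·2 = -3  (check: 497·2 + 331·(-3) = 1)
The row with r = 1 (the gcd) gives the Bezout coefficients s = 2, t = -3.
Result: 497 · (2) + 331 · (-3) = 1.

gcd(497, 331) = 1; s = 2, t = -3 (check: 497·2 + 331·(-3) = 1).


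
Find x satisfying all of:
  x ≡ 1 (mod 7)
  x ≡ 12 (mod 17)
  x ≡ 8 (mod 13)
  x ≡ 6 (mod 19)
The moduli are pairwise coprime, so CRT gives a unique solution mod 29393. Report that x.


Product of moduli M = 7 · 17 · 13 · 19 = 29393.
Merge one congruence at a time:
  Start: x ≡ 1 (mod 7).
  Combine with x ≡ 12 (mod 17); new modulus lcm = 119.
    Write x = 1 + 7·t and substitute into x ≡ 12 (mod 17): 7·t ≡ 12 − 1 = 11 (mod 17).
    The inverse of 7 mod 17 is 5 (since 7·5 = 35 = 2·17 + 1), so t ≡ 5·11 = 55 ≡ 4 (mod 17).
    Then x = 1 + 7·4 = 29, valid modulo lcm(7, 17) = 119: x ≡ 29 (mod 119).
  Combine with x ≡ 8 (mod 13); new modulus lcm = 1547.
    Write x = 29 + 119·t and substitute into x ≡ 8 (mod 13): 119·t ≡ 8 − 29 = -21 (mod 13).
    Reduce coefficients mod 13: 2·t ≡ 5 (mod 13).
    The inverse of 2 mod 13 is 7 (since 2·7 = 14 = 1·13 + 1), so t ≡ 7·5 = 35 ≡ 9 (mod 13).
    Then x = 29 + 119·9 = 1100, valid modulo lcm(119, 13) = 1547: x ≡ 1100 (mod 1547).
  Combine with x ≡ 6 (mod 19); new modulus lcm = 29393.
    Write x = 1100 + 1547·t and substitute into x ≡ 6 (mod 19): 1547·t ≡ 6 − 1100 = -1094 (mod 19).
    Reduce coefficients mod 19: 8·t ≡ 8 (mod 19).
    The inverse of 8 mod 19 is 12 (since 8·12 = 96 = 5·19 + 1), so t ≡ 12·8 = 96 ≡ 1 (mod 19).
    Then x = 1100 + 1547·1 = 2647, valid modulo lcm(1547, 19) = 29393: x ≡ 2647 (mod 29393).
Verify against each original: 2647 mod 7 = 1, 2647 mod 17 = 12, 2647 mod 13 = 8, 2647 mod 19 = 6.

x ≡ 2647 (mod 29393).


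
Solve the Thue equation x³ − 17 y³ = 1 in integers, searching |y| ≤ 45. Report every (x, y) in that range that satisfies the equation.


The equation is x³ - 17y³ = 1. For fixed y, x³ = 17·y³ + 1, so a solution requires the RHS to be a perfect cube.
Strategy: iterate y from -45 to 45, compute RHS = 17·y³ + 1, and check whether it is a (positive or negative) perfect cube.
Check small values of y:
  y = 0: RHS = 1 = (1)³ ⇒ x = 1 works.
  y = 1: RHS = 18 is not a perfect cube.
  y = -1: RHS = -16 is not a perfect cube.
  y = 2: RHS = 137 is not a perfect cube.
  y = -2: RHS = -135 is not a perfect cube.
  y = 3: RHS = 460 is not a perfect cube.
  y = -3: RHS = -458 is not a perfect cube.
Continuing, at y = 7: RHS = 5832 = (18)³ ⇒ x = 18 works.
Searching the remaining y in |y| ≤ 45 finds no further solutions.
Collected solutions: (1, 0), (18, 7).

Solutions (with |y| ≤ 45): (1, 0), (18, 7).


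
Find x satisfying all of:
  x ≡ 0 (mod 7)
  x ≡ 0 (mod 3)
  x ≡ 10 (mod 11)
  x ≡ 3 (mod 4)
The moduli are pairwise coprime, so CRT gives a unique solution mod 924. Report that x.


Product of moduli M = 7 · 3 · 11 · 4 = 924.
Merge one congruence at a time:
  Start: x ≡ 0 (mod 7).
  Combine with x ≡ 0 (mod 3); new modulus lcm = 21.
    Write x = 0 + 7·t and substitute into x ≡ 0 (mod 3): 7·t ≡ 0 − 0 = 0 (mod 3).
    Reduce coefficients mod 3: 1·t ≡ 0 (mod 3).
    So t ≡ 0 (mod 3).
    Then x = 0 + 7·0 = 0, valid modulo lcm(7, 3) = 21: x ≡ 0 (mod 21).
  Combine with x ≡ 10 (mod 11); new modulus lcm = 231.
    Write x = 0 + 21·t and substitute into x ≡ 10 (mod 11): 21·t ≡ 10 − 0 = 10 (mod 11).
    Reduce coefficients mod 11: 10·t ≡ 10 (mod 11).
    The inverse of 10 mod 11 is 10 (since 10·10 = 100 = 9·11 + 1), so t ≡ 10·10 = 100 ≡ 1 (mod 11).
    Then x = 0 + 21·1 = 21, valid modulo lcm(21, 11) = 231: x ≡ 21 (mod 231).
  Combine with x ≡ 3 (mod 4); new modulus lcm = 924.
    Write x = 21 + 231·t and substitute into x ≡ 3 (mod 4): 231·t ≡ 3 − 21 = -18 (mod 4).
    Reduce coefficients mod 4: 3·t ≡ 2 (mod 4).
    The inverse of 3 mod 4 is 3 (since 3·3 = 9 = 2·4 + 1), so t ≡ 3·2 = 6 ≡ 2 (mod 4).
    Then x = 21 + 231·2 = 483, valid modulo lcm(231, 4) = 924: x ≡ 483 (mod 924).
Verify against each original: 483 mod 7 = 0, 483 mod 3 = 0, 483 mod 11 = 10, 483 mod 4 = 3.

x ≡ 483 (mod 924).


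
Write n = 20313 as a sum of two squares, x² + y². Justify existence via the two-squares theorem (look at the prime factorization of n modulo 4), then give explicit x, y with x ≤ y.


Step 1: Factor n = 20313 = 3^2 · 37 · 61.
Step 2: Check the mod-4 condition on each prime factor: 3 ≡ 3 (mod 4), exponent 2 (must be even); 37 ≡ 1 (mod 4), exponent 1; 61 ≡ 1 (mod 4), exponent 1.
All primes ≡ 3 (mod 4) appear to even exponent (or don't appear), so by the two-squares theorem n IS expressible as a sum of two squares.
Step 3: Build a representation. Group n = k² · m with k = 3 and m = 37 · 61 = 2257 (a product of primes ≡ 1 (mod 4)); a representation of m scales to one of n via (k·x)² + (k·y)² = k²(x² + y²). Each prime p ≡ 1 (mod 4) is itself a sum of two squares; find a² by testing p − a² for a perfect square:
  37: 37 − 1² = 36 = 6² ⇒ 37 = 1² + 6².
  61: 61 − 1² = 60, 61 − 2² = 57, 61 − 3² = 52, 61 − 4² = 45, 61 − 5² = 36 = 6² ⇒ 61 = 5² + 6².
  Combine using the Brahmagupta–Fibonacci identity (a² + b²)(c² + d²) = (ac − bd)² + (ad + bc)² = (ac + bd)² + (ad − bc)²:
  37 · 61 = 2257: from (1² + 6²)(5² + 6²), take (1·5 − 6·6, 1·6 + 6·5) = (5 − 36, 6 + 30) = (-31, 36); dropping signs (only squares matter) gives (31, 36); check 31² + 36² = 961 + 1296 = 2257 ✓.
  Scale by k = 3: (3·31, 3·36) = (93, 108).
Step 4: Order so x ≤ y and verify: 93² + 108² = 8649 + 11664 = 20313 = n. ✓

n = 20313 = 93² + 108² (one valid representation with x ≤ y).


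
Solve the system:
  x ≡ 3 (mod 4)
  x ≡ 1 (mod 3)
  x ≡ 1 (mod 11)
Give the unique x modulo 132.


Moduli 4, 3, 11 are pairwise coprime; by CRT there is a unique solution modulo M = 4 · 3 · 11 = 132.
Solve pairwise, accumulating the modulus:
  Start with x ≡ 3 (mod 4).
  Combine with x ≡ 1 (mod 3): since gcd(4, 3) = 1, we get a unique residue mod 12.
    Write x = 3 + 4·t and substitute into x ≡ 1 (mod 3): 4·t ≡ 1 − 3 = -2 (mod 3).
    Reduce coefficients mod 3: 1·t ≡ 1 (mod 3).
    So t ≡ 1 (mod 3).
    Then x = 3 + 4·1 = 7, valid modulo lcm(4, 3) = 12: x ≡ 7 (mod 12).
  Combine with x ≡ 1 (mod 11): since gcd(12, 11) = 1, we get a unique residue mod 132.
    Write x = 7 + 12·t and substitute into x ≡ 1 (mod 11): 12·t ≡ 1 − 7 = -6 (mod 11).
    Reduce coefficients mod 11: 1·t ≡ 5 (mod 11).
    So t ≡ 5 (mod 11).
    Then x = 7 + 12·5 = 67, valid modulo lcm(12, 11) = 132: x ≡ 67 (mod 132).
Verify: 67 mod 4 = 3 ✓, 67 mod 3 = 1 ✓, 67 mod 11 = 1 ✓.

x ≡ 67 (mod 132).


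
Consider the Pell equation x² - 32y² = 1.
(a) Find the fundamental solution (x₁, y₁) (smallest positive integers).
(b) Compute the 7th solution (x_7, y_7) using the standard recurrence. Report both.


Step 1: Find the fundamental solution (x₁, y₁) of x² - 32y² = 1.
  Expand √32 as a continued fraction. a₀ = ⌊√32⌋ = 5; iterate m_{k+1} = d_k·a_k − m_k, d_{k+1} = (32 − m_{k+1}²)/d_k, a_{k+1} = ⌊(a₀ + m_{k+1})/d_{k+1}⌋ (starting m₀ = 0, d₀ = 1), with convergents p_k = a_k·p_{k-1} + p_{k-2}, q_k = a_k·q_{k-1} + q_{k-2} (p₋₁ = 1, q₋₁ = 0):
  k = 0: a₀ = 5; p₀/q₀ = 5/1; p₀² − 32·q₀² = 25 − 32 = -7.
  k = 1: m = 5, d = 7, a = ⌊(5 + 5)/7⌋ = 1; p/q = (1·5 + 1)/(1·1 + 0) = 6/1; p² − 32·q² = 36 − 32 = 4.
  k = 2: m = 2, d = 4, a = ⌊(5 + 2)/4⌋ = 1; p/q = (1·6 + 5)/(1·1 + 1) = 11/2; p² − 32·q² = 121 − 128 = -7.
  k = 3: m = 2, d = 7, a = ⌊(5 + 2)/7⌋ = 1; p/q = (1·11 + 6)/(1·2 + 1) = 17/3; p² − 32·q² = 289 − 288 = 1.
  The first convergent with p² − 32·q² = 1 gives the fundamental solution (x₁, y₁) = (17, 3).
Step 2: Apply the recurrence (x_{n+1}, y_{n+1}) = (x₁x_n + 32y₁y_n, x₁y_n + y₁x_n) repeatedly.
  From (x_1, y_1) = (17, 3): x_2 = 17·17 + 32·3·3 = 577; y_2 = 17·3 + 3·17 = 102.
  From (x_2, y_2) = (577, 102): x_3 = 17·577 + 32·3·102 = 19601; y_3 = 17·102 + 3·577 = 3465.
  From (x_3, y_3) = (19601, 3465): x_4 = 17·19601 + 32·3·3465 = 665857; y_4 = 17·3465 + 3·19601 = 117708.
  From (x_4, y_4) = (665857, 117708): x_5 = 17·665857 + 32·3·117708 = 22619537; y_5 = 17·117708 + 3·665857 = 3998607.
  From (x_5, y_5) = (22619537, 3998607): x_6 = 17·22619537 + 32·3·3998607 = 768398401; y_6 = 17·3998607 + 3·22619537 = 135834930.
  From (x_6, y_6) = (768398401, 135834930): x_7 = 17·768398401 + 32·3·135834930 = 26102926097; y_7 = 17·135834930 + 3·768398401 = 4614389013.
Step 3: Verify x_7² - 32·y_7² = 681362750825443653409 - 681362750825443653408 = 1 (should be 1). ✓

(x_1, y_1) = (17, 3); (x_7, y_7) = (26102926097, 4614389013).


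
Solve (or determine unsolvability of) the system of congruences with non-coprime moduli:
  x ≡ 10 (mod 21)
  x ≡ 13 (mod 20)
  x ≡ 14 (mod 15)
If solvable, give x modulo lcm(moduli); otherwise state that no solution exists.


Moduli 21, 20, 15 are not pairwise coprime, so CRT works modulo lcm(m_i) when all pairwise compatibility conditions hold.
Pairwise compatibility: gcd(m_i, m_j) must divide a_i - a_j for every pair.
Merge one congruence at a time:
  Start: x ≡ 10 (mod 21).
  Combine with x ≡ 13 (mod 20): gcd(21, 20) = 1; 13 - 10 = 3, which IS divisible by 1, so compatible.
    Write x = 10 + 21·t and substitute into x ≡ 13 (mod 20): 21·t ≡ 13 − 10 = 3 (mod 20).
    Reduce coefficients mod 20: 1·t ≡ 3 (mod 20).
    So t ≡ 3 (mod 20).
    Then x = 10 + 21·3 = 73, valid modulo lcm(21, 20) = 420: x ≡ 73 (mod 420).
  Combine with x ≡ 14 (mod 15): gcd(420, 15) = 15, and 14 - 73 = -59 is NOT divisible by 15.
    ⇒ system is inconsistent (no integer solution).

No solution (the system is inconsistent).


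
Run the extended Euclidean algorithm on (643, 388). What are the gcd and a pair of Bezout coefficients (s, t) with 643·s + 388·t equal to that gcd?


Euclidean algorithm on (643, 388) — divide until remainder is 0:
  643 = 1 · 388 + 255
  388 = 1 · 255 + 133
  255 = 1 · 133 + 122
  133 = 1 · 122 + 11
  122 = 11 · 11 + 1
  11 = 11 · 1 + 0
gcd(643, 388) = 1.
Track Bezout coefficients alongside the remainders: start with r₀ = 643 = a·1 + b·0 (s = 1, t = 0) and r₁ = 388 = a·0 + b·1 (s = 0, t = 1); each new remainder r_{k+1} = r_{k-1} − q_k·r_k inherits s_{k+1} = s_{k-1} − q_k·s_k, t_{k+1} = t_{k-1} − q_k·t_k, so r_k = a·s_k + b·t_k at every step:
  q = 1: r = 255, s = 1 − 1·0 = 1, t = 0 − 1·1 = -1  (check: 643·1 + 388·(-1) = 255)
  q = 1: r = 133, s = 0 − 1·1 = -1, t = 1 − 1·(-1) = 2  (check: 643·(-1) + 388·2 = 133)
  q = 1: r = 122, s = 1 − 1·(-1) = 2, t = -1 − 1·2 = -3  (check: 643·2 + 388·(-3) = 122)
  q = 1: r = 11, s = -1 − 1·2 = -3, t = 2 − 1·(-3) = 5  (check: 643·(-3) + 388·5 = 11)
  q = 11: r = 1, s = 2 − 11·(-3) = 35, t = -3 − 11·5 = -58  (check: 643·35 + 388·(-58) = 1)
The row with r = 1 (the gcd) gives the Bezout coefficients s = 35, t = -58.
Result: 643 · (35) + 388 · (-58) = 1.

gcd(643, 388) = 1; s = 35, t = -58 (check: 643·35 + 388·(-58) = 1).


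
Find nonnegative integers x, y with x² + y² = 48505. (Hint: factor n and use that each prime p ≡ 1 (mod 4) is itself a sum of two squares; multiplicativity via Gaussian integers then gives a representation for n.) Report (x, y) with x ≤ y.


Step 1: Factor n = 48505 = 5 · 89 · 109.
Step 2: Check the mod-4 condition on each prime factor: 5 ≡ 1 (mod 4), exponent 1; 89 ≡ 1 (mod 4), exponent 1; 109 ≡ 1 (mod 4), exponent 1.
All primes ≡ 3 (mod 4) appear to even exponent (or don't appear), so by the two-squares theorem n IS expressible as a sum of two squares.
Step 3: Build a representation. Here n = 5 · 89 · 109 is a product of primes ≡ 1 (mod 4). Each prime p ≡ 1 (mod 4) is itself a sum of two squares; find a² by testing p − a² for a perfect square:
  5: 5 − 1² = 4 = 2² ⇒ 5 = 1² + 2².
  89: 89 − 1² = 88, 89 − 2² = 85, 89 − 3² = 80, 89 − 4² = 73, 89 − 5² = 64 = 8² ⇒ 89 = 5² + 8².
  109: 109 − 1² = 108, 109 − 2² = 105, 109 − 3² = 100 = 10² ⇒ 109 = 3² + 10².
  Combine using the Brahmagupta–Fibonacci identity (a² + b²)(c² + d²) = (ac − bd)² + (ad + bc)² = (ac + bd)² + (ad − bc)²:
  5 · 89 = 445: from (1² + 2²)(5² + 8²), take (1·5 − 2·8, 1·8 + 2·5) = (5 − 16, 8 + 10) = (-11, 18); dropping signs (only squares matter) gives (11, 18); check 11² + 18² = 121 + 324 = 445 ✓.
  445 · 109 = 48505: from (11² + 18²)(3² + 10²), take (11·3 − 18·10, 11·10 + 18·3) = (33 − 180, 110 + 54) = (-147, 164); dropping signs (only squares matter) gives (147, 164); check 147² + 164² = 21609 + 26896 = 48505 ✓.
Step 4: Order so x ≤ y and verify: 147² + 164² = 21609 + 26896 = 48505 = n. ✓

n = 48505 = 147² + 164² (one valid representation with x ≤ y).


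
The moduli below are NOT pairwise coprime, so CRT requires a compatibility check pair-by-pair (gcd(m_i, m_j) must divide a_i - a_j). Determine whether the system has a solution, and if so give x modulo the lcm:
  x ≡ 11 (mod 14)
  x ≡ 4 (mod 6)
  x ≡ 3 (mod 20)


Moduli 14, 6, 20 are not pairwise coprime, so CRT works modulo lcm(m_i) when all pairwise compatibility conditions hold.
Pairwise compatibility: gcd(m_i, m_j) must divide a_i - a_j for every pair.
Merge one congruence at a time:
  Start: x ≡ 11 (mod 14).
  Combine with x ≡ 4 (mod 6): gcd(14, 6) = 2, and 4 - 11 = -7 is NOT divisible by 2.
    ⇒ system is inconsistent (no integer solution).

No solution (the system is inconsistent).


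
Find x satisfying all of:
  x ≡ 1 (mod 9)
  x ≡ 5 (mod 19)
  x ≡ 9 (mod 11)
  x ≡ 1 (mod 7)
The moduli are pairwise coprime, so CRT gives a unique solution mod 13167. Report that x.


Product of moduli M = 9 · 19 · 11 · 7 = 13167.
Merge one congruence at a time:
  Start: x ≡ 1 (mod 9).
  Combine with x ≡ 5 (mod 19); new modulus lcm = 171.
    Write x = 1 + 9·t and substitute into x ≡ 5 (mod 19): 9·t ≡ 5 − 1 = 4 (mod 19).
    The inverse of 9 mod 19 is 17 (since 9·17 = 153 = 8·19 + 1), so t ≡ 17·4 = 68 ≡ 11 (mod 19).
    Then x = 1 + 9·11 = 100, valid modulo lcm(9, 19) = 171: x ≡ 100 (mod 171).
  Combine with x ≡ 9 (mod 11); new modulus lcm = 1881.
    Write x = 100 + 171·t and substitute into x ≡ 9 (mod 11): 171·t ≡ 9 − 100 = -91 (mod 11).
    Reduce coefficients mod 11: 6·t ≡ 8 (mod 11).
    The inverse of 6 mod 11 is 2 (since 6·2 = 12 = 1·11 + 1), so t ≡ 2·8 = 16 ≡ 5 (mod 11).
    Then x = 100 + 171·5 = 955, valid modulo lcm(171, 11) = 1881: x ≡ 955 (mod 1881).
  Combine with x ≡ 1 (mod 7); new modulus lcm = 13167.
    Write x = 955 + 1881·t and substitute into x ≡ 1 (mod 7): 1881·t ≡ 1 − 955 = -954 (mod 7).
    Reduce coefficients mod 7: 5·t ≡ 5 (mod 7).
    The inverse of 5 mod 7 is 3 (since 5·3 = 15 = 2·7 + 1), so t ≡ 3·5 = 15 ≡ 1 (mod 7).
    Then x = 955 + 1881·1 = 2836, valid modulo lcm(1881, 7) = 13167: x ≡ 2836 (mod 13167).
Verify against each original: 2836 mod 9 = 1, 2836 mod 19 = 5, 2836 mod 11 = 9, 2836 mod 7 = 1.

x ≡ 2836 (mod 13167).


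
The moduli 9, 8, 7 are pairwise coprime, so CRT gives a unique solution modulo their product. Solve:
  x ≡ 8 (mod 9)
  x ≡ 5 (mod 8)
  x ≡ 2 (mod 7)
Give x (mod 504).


Moduli 9, 8, 7 are pairwise coprime; by CRT there is a unique solution modulo M = 9 · 8 · 7 = 504.
Solve pairwise, accumulating the modulus:
  Start with x ≡ 8 (mod 9).
  Combine with x ≡ 5 (mod 8): since gcd(9, 8) = 1, we get a unique residue mod 72.
    Write x = 8 + 9·t and substitute into x ≡ 5 (mod 8): 9·t ≡ 5 − 8 = -3 (mod 8).
    Reduce coefficients mod 8: 1·t ≡ 5 (mod 8).
    So t ≡ 5 (mod 8).
    Then x = 8 + 9·5 = 53, valid modulo lcm(9, 8) = 72: x ≡ 53 (mod 72).
  Combine with x ≡ 2 (mod 7): since gcd(72, 7) = 1, we get a unique residue mod 504.
    Write x = 53 + 72·t and substitute into x ≡ 2 (mod 7): 72·t ≡ 2 − 53 = -51 (mod 7).
    Reduce coefficients mod 7: 2·t ≡ 5 (mod 7).
    The inverse of 2 mod 7 is 4 (since 2·4 = 8 = 1·7 + 1), so t ≡ 4·5 = 20 ≡ 6 (mod 7).
    Then x = 53 + 72·6 = 485, valid modulo lcm(72, 7) = 504: x ≡ 485 (mod 504).
Verify: 485 mod 9 = 8 ✓, 485 mod 8 = 5 ✓, 485 mod 7 = 2 ✓.

x ≡ 485 (mod 504).


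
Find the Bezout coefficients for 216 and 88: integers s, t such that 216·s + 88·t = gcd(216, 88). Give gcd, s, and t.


Euclidean algorithm on (216, 88) — divide until remainder is 0:
  216 = 2 · 88 + 40
  88 = 2 · 40 + 8
  40 = 5 · 8 + 0
gcd(216, 88) = 8.
Track Bezout coefficients alongside the remainders: start with r₀ = 216 = a·1 + b·0 (s = 1, t = 0) and r₁ = 88 = a·0 + b·1 (s = 0, t = 1); each new remainder r_{k+1} = r_{k-1} − q_k·r_k inherits s_{k+1} = s_{k-1} − q_k·s_k, t_{k+1} = t_{k-1} − q_k·t_k, so r_k = a·s_k + b·t_k at every step:
  q = 2: r = 40, s = 1 − 2·0 = 1, t = 0 − 2·1 = -2  (check: 216·1 + 88·(-2) = 40)
  q = 2: r = 8, s = 0 − 2·1 = -2, t = 1 − 2·(-2) = 5  (check: 216·(-2) + 88·5 = 8)
The row with r = 8 (the gcd) gives the Bezout coefficients s = -2, t = 5.
Result: 216 · (-2) + 88 · (5) = 8.

gcd(216, 88) = 8; s = -2, t = 5 (check: 216·(-2) + 88·5 = 8).


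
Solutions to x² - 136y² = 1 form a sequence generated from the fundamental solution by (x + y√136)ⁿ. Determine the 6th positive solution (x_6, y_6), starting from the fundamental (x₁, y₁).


Step 1: Find the fundamental solution (x₁, y₁) of x² - 136y² = 1.
  Expand √136 as a continued fraction. a₀ = ⌊√136⌋ = 11; iterate m_{k+1} = d_k·a_k − m_k, d_{k+1} = (136 − m_{k+1}²)/d_k, a_{k+1} = ⌊(a₀ + m_{k+1})/d_{k+1}⌋ (starting m₀ = 0, d₀ = 1), with convergents p_k = a_k·p_{k-1} + p_{k-2}, q_k = a_k·q_{k-1} + q_{k-2} (p₋₁ = 1, q₋₁ = 0):
  k = 0: a₀ = 11; p₀/q₀ = 11/1; p₀² − 136·q₀² = 121 − 136 = -15.
  k = 1: m = 11, d = 15, a = ⌊(11 + 11)/15⌋ = 1; p/q = (1·11 + 1)/(1·1 + 0) = 12/1; p² − 136·q² = 144 − 136 = 8.
  k = 2: m = 4, d = 8, a = ⌊(11 + 4)/8⌋ = 1; p/q = (1·12 + 11)/(1·1 + 1) = 23/2; p² − 136·q² = 529 − 544 = -15.
  k = 3: m = 4, d = 15, a = ⌊(11 + 4)/15⌋ = 1; p/q = (1·23 + 12)/(1·2 + 1) = 35/3; p² − 136·q² = 1225 − 1224 = 1.
  The first convergent with p² − 136·q² = 1 gives the fundamental solution (x₁, y₁) = (35, 3).
Step 2: Apply the recurrence (x_{n+1}, y_{n+1}) = (x₁x_n + 136y₁y_n, x₁y_n + y₁x_n) repeatedly.
  From (x_1, y_1) = (35, 3): x_2 = 35·35 + 136·3·3 = 2449; y_2 = 35·3 + 3·35 = 210.
  From (x_2, y_2) = (2449, 210): x_3 = 35·2449 + 136·3·210 = 171395; y_3 = 35·210 + 3·2449 = 14697.
  From (x_3, y_3) = (171395, 14697): x_4 = 35·171395 + 136·3·14697 = 11995201; y_4 = 35·14697 + 3·171395 = 1028580.
  From (x_4, y_4) = (11995201, 1028580): x_5 = 35·11995201 + 136·3·1028580 = 839492675; y_5 = 35·1028580 + 3·11995201 = 71985903.
  From (x_5, y_5) = (839492675, 71985903): x_6 = 35·839492675 + 136·3·71985903 = 58752492049; y_6 = 35·71985903 + 3·839492675 = 5037984630.
Step 3: Verify x_6² - 136·y_6² = 3451855321967808218401 - 3451855321967808218400 = 1 (should be 1). ✓

(x_1, y_1) = (35, 3); (x_6, y_6) = (58752492049, 5037984630).


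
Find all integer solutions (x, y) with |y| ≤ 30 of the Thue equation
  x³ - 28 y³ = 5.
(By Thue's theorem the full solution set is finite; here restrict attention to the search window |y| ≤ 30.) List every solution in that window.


The equation is x³ - 28y³ = 5. For fixed y, x³ = 28·y³ + 5, so a solution requires the RHS to be a perfect cube.
Strategy: iterate y from -30 to 30, compute RHS = 28·y³ + 5, and check whether it is a (positive or negative) perfect cube.
Check small values of y:
  y = 0: RHS = 5 is not a perfect cube.
  y = 1: RHS = 33 is not a perfect cube.
  y = -1: RHS = -23 is not a perfect cube.
  y = 2: RHS = 229 is not a perfect cube.
  y = -2: RHS = -219 is not a perfect cube.
  y = 3: RHS = 761 is not a perfect cube.
  y = -3: RHS = -751 is not a perfect cube.
Continuing the search up to |y| = 30 finds no solutions either.
No (x, y) in the scanned range satisfies the equation.

No integer solutions with |y| ≤ 30.


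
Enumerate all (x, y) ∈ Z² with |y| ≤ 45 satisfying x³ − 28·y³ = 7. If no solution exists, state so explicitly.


The equation is x³ - 28y³ = 7. For fixed y, x³ = 28·y³ + 7, so a solution requires the RHS to be a perfect cube.
Strategy: iterate y from -45 to 45, compute RHS = 28·y³ + 7, and check whether it is a (positive or negative) perfect cube.
Check small values of y:
  y = 0: RHS = 7 is not a perfect cube.
  y = 1: RHS = 35 is not a perfect cube.
  y = -1: RHS = -21 is not a perfect cube.
  y = 2: RHS = 231 is not a perfect cube.
  y = -2: RHS = -217 is not a perfect cube.
  y = 3: RHS = 763 is not a perfect cube.
  y = -3: RHS = -749 is not a perfect cube.
Continuing the search up to |y| = 45 finds no solutions either.
No (x, y) in the scanned range satisfies the equation.

No integer solutions with |y| ≤ 45.


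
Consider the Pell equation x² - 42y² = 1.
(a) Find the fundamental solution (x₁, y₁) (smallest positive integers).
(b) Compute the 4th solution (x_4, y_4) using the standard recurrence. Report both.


Step 1: Find the fundamental solution (x₁, y₁) of x² - 42y² = 1.
  Expand √42 as a continued fraction. a₀ = ⌊√42⌋ = 6; iterate m_{k+1} = d_k·a_k − m_k, d_{k+1} = (42 − m_{k+1}²)/d_k, a_{k+1} = ⌊(a₀ + m_{k+1})/d_{k+1}⌋ (starting m₀ = 0, d₀ = 1), with convergents p_k = a_k·p_{k-1} + p_{k-2}, q_k = a_k·q_{k-1} + q_{k-2} (p₋₁ = 1, q₋₁ = 0):
  k = 0: a₀ = 6; p₀/q₀ = 6/1; p₀² − 42·q₀² = 36 − 42 = -6.
  k = 1: m = 6, d = 6, a = ⌊(6 + 6)/6⌋ = 2; p/q = (2·6 + 1)/(2·1 + 0) = 13/2; p² − 42·q² = 169 − 168 = 1.
  The first convergent with p² − 42·q² = 1 gives the fundamental solution (x₁, y₁) = (13, 2).
Step 2: Apply the recurrence (x_{n+1}, y_{n+1}) = (x₁x_n + 42y₁y_n, x₁y_n + y₁x_n) repeatedly.
  From (x_1, y_1) = (13, 2): x_2 = 13·13 + 42·2·2 = 337; y_2 = 13·2 + 2·13 = 52.
  From (x_2, y_2) = (337, 52): x_3 = 13·337 + 42·2·52 = 8749; y_3 = 13·52 + 2·337 = 1350.
  From (x_3, y_3) = (8749, 1350): x_4 = 13·8749 + 42·2·1350 = 227137; y_4 = 13·1350 + 2·8749 = 35048.
Step 3: Verify x_4² - 42·y_4² = 51591216769 - 51591216768 = 1 (should be 1). ✓

(x_1, y_1) = (13, 2); (x_4, y_4) = (227137, 35048).


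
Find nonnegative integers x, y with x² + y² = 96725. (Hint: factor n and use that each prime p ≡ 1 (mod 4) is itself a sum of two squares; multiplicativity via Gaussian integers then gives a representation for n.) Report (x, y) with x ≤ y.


Step 1: Factor n = 96725 = 5^2 · 53 · 73.
Step 2: Check the mod-4 condition on each prime factor: 5 ≡ 1 (mod 4), exponent 2; 53 ≡ 1 (mod 4), exponent 1; 73 ≡ 1 (mod 4), exponent 1.
All primes ≡ 3 (mod 4) appear to even exponent (or don't appear), so by the two-squares theorem n IS expressible as a sum of two squares.
Step 3: Build a representation. Group n = k² · m with k = 5 and m = 53 · 73 = 3869 (a product of primes ≡ 1 (mod 4)); a representation of m scales to one of n via (k·x)² + (k·y)² = k²(x² + y²). Each prime p ≡ 1 (mod 4) is itself a sum of two squares; find a² by testing p − a² for a perfect square:
  53: 53 − 1² = 52, 53 − 2² = 49 = 7² ⇒ 53 = 2² + 7².
  73: 73 − 1² = 72, 73 − 2² = 69, 73 − 3² = 64 = 8² ⇒ 73 = 3² + 8².
  Combine using the Brahmagupta–Fibonacci identity (a² + b²)(c² + d²) = (ac − bd)² + (ad + bc)² = (ac + bd)² + (ad − bc)²:
  53 · 73 = 3869: from (2² + 7²)(3² + 8²), take (2·3 − 7·8, 2·8 + 7·3) = (6 − 56, 16 + 21) = (-50, 37); dropping signs (only squares matter) gives (50, 37); check 50² + 37² = 2500 + 1369 = 3869 ✓.
  Scale by k = 5: (5·50, 5·37) = (250, 185).
Step 4: Order so x ≤ y and verify: 185² + 250² = 34225 + 62500 = 96725 = n. ✓

n = 96725 = 185² + 250² (one valid representation with x ≤ y).


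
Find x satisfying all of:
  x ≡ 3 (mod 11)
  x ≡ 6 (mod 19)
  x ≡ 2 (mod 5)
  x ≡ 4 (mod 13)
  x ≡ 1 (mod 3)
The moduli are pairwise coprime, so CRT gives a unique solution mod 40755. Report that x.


Product of moduli M = 11 · 19 · 5 · 13 · 3 = 40755.
Merge one congruence at a time:
  Start: x ≡ 3 (mod 11).
  Combine with x ≡ 6 (mod 19); new modulus lcm = 209.
    Write x = 3 + 11·t and substitute into x ≡ 6 (mod 19): 11·t ≡ 6 − 3 = 3 (mod 19).
    The inverse of 11 mod 19 is 7 (since 11·7 = 77 = 4·19 + 1), so t ≡ 7·3 = 21 ≡ 2 (mod 19).
    Then x = 3 + 11·2 = 25, valid modulo lcm(11, 19) = 209: x ≡ 25 (mod 209).
  Combine with x ≡ 2 (mod 5); new modulus lcm = 1045.
    Write x = 25 + 209·t and substitute into x ≡ 2 (mod 5): 209·t ≡ 2 − 25 = -23 (mod 5).
    Reduce coefficients mod 5: 4·t ≡ 2 (mod 5).
    The inverse of 4 mod 5 is 4 (since 4·4 = 16 = 3·5 + 1), so t ≡ 4·2 = 8 ≡ 3 (mod 5).
    Then x = 25 + 209·3 = 652, valid modulo lcm(209, 5) = 1045: x ≡ 652 (mod 1045).
  Combine with x ≡ 4 (mod 13); new modulus lcm = 13585.
    Write x = 652 + 1045·t and substitute into x ≡ 4 (mod 13): 1045·t ≡ 4 − 652 = -648 (mod 13).
    Reduce coefficients mod 13: 5·t ≡ 2 (mod 13).
    The inverse of 5 mod 13 is 8 (since 5·8 = 40 = 3·13 + 1), so t ≡ 8·2 = 16 ≡ 3 (mod 13).
    Then x = 652 + 1045·3 = 3787, valid modulo lcm(1045, 13) = 13585: x ≡ 3787 (mod 13585).
  Combine with x ≡ 1 (mod 3); new modulus lcm = 40755.
    Write x = 3787 + 13585·t and substitute into x ≡ 1 (mod 3): 13585·t ≡ 1 − 3787 = -3786 (mod 3).
    Reduce coefficients mod 3: 1·t ≡ 0 (mod 3).
    So t ≡ 0 (mod 3).
    Then x = 3787 + 13585·0 = 3787, valid modulo lcm(13585, 3) = 40755: x ≡ 3787 (mod 40755).
Verify against each original: 3787 mod 11 = 3, 3787 mod 19 = 6, 3787 mod 5 = 2, 3787 mod 13 = 4, 3787 mod 3 = 1.

x ≡ 3787 (mod 40755).


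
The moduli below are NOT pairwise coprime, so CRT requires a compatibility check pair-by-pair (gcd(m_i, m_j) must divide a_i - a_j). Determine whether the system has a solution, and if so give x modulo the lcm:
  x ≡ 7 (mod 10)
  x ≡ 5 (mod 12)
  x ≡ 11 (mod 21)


Moduli 10, 12, 21 are not pairwise coprime, so CRT works modulo lcm(m_i) when all pairwise compatibility conditions hold.
Pairwise compatibility: gcd(m_i, m_j) must divide a_i - a_j for every pair.
Merge one congruence at a time:
  Start: x ≡ 7 (mod 10).
  Combine with x ≡ 5 (mod 12): gcd(10, 12) = 2; 5 - 7 = -2, which IS divisible by 2, so compatible.
    Write x = 7 + 10·t and substitute into x ≡ 5 (mod 12): 10·t ≡ 5 − 7 = -2 (mod 12).
    Divide the congruence (and modulus) by g = 2: 5·t ≡ -1 (mod 6).
    Reduce coefficients mod 6: 5·t ≡ 5 (mod 6).
    The inverse of 5 mod 6 is 5 (since 5·5 = 25 = 4·6 + 1), so t ≡ 5·5 = 25 ≡ 1 (mod 6).
    Then x = 7 + 10·1 = 17, valid modulo lcm(10, 12) = 60: x ≡ 17 (mod 60).
  Combine with x ≡ 11 (mod 21): gcd(60, 21) = 3; 11 - 17 = -6, which IS divisible by 3, so compatible.
    Write x = 17 + 60·t and substitute into x ≡ 11 (mod 21): 60·t ≡ 11 − 17 = -6 (mod 21).
    Divide the congruence (and modulus) by g = 3: 20·t ≡ -2 (mod 7).
    Reduce coefficients mod 7: 6·t ≡ 5 (mod 7).
    The inverse of 6 mod 7 is 6 (since 6·6 = 36 = 5·7 + 1), so t ≡ 6·5 = 30 ≡ 2 (mod 7).
    Then x = 17 + 60·2 = 137, valid modulo lcm(60, 21) = 420: x ≡ 137 (mod 420).
Verify: 137 mod 10 = 7, 137 mod 12 = 5, 137 mod 21 = 11.

x ≡ 137 (mod 420).


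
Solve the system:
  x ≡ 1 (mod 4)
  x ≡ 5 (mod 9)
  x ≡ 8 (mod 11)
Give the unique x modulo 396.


Moduli 4, 9, 11 are pairwise coprime; by CRT there is a unique solution modulo M = 4 · 9 · 11 = 396.
Solve pairwise, accumulating the modulus:
  Start with x ≡ 1 (mod 4).
  Combine with x ≡ 5 (mod 9): since gcd(4, 9) = 1, we get a unique residue mod 36.
    Write x = 1 + 4·t and substitute into x ≡ 5 (mod 9): 4·t ≡ 5 − 1 = 4 (mod 9).
    The inverse of 4 mod 9 is 7 (since 4·7 = 28 = 3·9 + 1), so t ≡ 7·4 = 28 ≡ 1 (mod 9).
    Then x = 1 + 4·1 = 5, valid modulo lcm(4, 9) = 36: x ≡ 5 (mod 36).
  Combine with x ≡ 8 (mod 11): since gcd(36, 11) = 1, we get a unique residue mod 396.
    Write x = 5 + 36·t and substitute into x ≡ 8 (mod 11): 36·t ≡ 8 − 5 = 3 (mod 11).
    Reduce coefficients mod 11: 3·t ≡ 3 (mod 11).
    The inverse of 3 mod 11 is 4 (since 3·4 = 12 = 1·11 + 1), so t ≡ 4·3 = 12 ≡ 1 (mod 11).
    Then x = 5 + 36·1 = 41, valid modulo lcm(36, 11) = 396: x ≡ 41 (mod 396).
Verify: 41 mod 4 = 1 ✓, 41 mod 9 = 5 ✓, 41 mod 11 = 8 ✓.

x ≡ 41 (mod 396).


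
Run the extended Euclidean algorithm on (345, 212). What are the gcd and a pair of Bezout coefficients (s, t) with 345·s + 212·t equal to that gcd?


Euclidean algorithm on (345, 212) — divide until remainder is 0:
  345 = 1 · 212 + 133
  212 = 1 · 133 + 79
  133 = 1 · 79 + 54
  79 = 1 · 54 + 25
  54 = 2 · 25 + 4
  25 = 6 · 4 + 1
  4 = 4 · 1 + 0
gcd(345, 212) = 1.
Track Bezout coefficients alongside the remainders: start with r₀ = 345 = a·1 + b·0 (s = 1, t = 0) and r₁ = 212 = a·0 + b·1 (s = 0, t = 1); each new remainder r_{k+1} = r_{k-1} − q_k·r_k inherits s_{k+1} = s_{k-1} − q_k·s_k, t_{k+1} = t_{k-1} − q_k·t_k, so r_k = a·s_k + b·t_k at every step:
  q = 1: r = 133, s = 1 − 1·0 = 1, t = 0 − 1·1 = -1  (check: 345·1 + 212·(-1) = 133)
  q = 1: r = 79, s = 0 − 1·1 = -1, t = 1 − 1·(-1) = 2  (check: 345·(-1) + 212·2 = 79)
  q = 1: r = 54, s = 1 − 1·(-1) = 2, t = -1 − 1·2 = -3  (check: 345·2 + 212·(-3) = 54)
  q = 1: r = 25, s = -1 − 1·2 = -3, t = 2 − 1·(-3) = 5  (check: 345·(-3) + 212·5 = 25)
  q = 2: r = 4, s = 2 − 2·(-3) = 8, t = -3 − 2·5 = -13  (check: 345·8 + 212·(-13) = 4)
  q = 6: r = 1, s = -3 − 6·8 = -51, t = 5 − 6·(-13) = 83  (check: 345·(-51) + 212·83 = 1)
The row with r = 1 (the gcd) gives the Bezout coefficients s = -51, t = 83.
Result: 345 · (-51) + 212 · (83) = 1.

gcd(345, 212) = 1; s = -51, t = 83 (check: 345·(-51) + 212·83 = 1).


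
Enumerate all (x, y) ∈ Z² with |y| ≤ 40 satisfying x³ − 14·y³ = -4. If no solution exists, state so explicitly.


The equation is x³ - 14y³ = -4. For fixed y, x³ = 14·y³ − 4, so a solution requires the RHS to be a perfect cube.
Strategy: iterate y from -40 to 40, compute RHS = 14·y³ − 4, and check whether it is a (positive or negative) perfect cube.
Check small values of y:
  y = 0: RHS = -4 is not a perfect cube.
  y = 1: RHS = 10 is not a perfect cube.
  y = -1: RHS = -18 is not a perfect cube.
  y = 2: RHS = 108 is not a perfect cube.
  y = -2: RHS = -116 is not a perfect cube.
  y = 3: RHS = 374 is not a perfect cube.
  y = -3: RHS = -382 is not a perfect cube.
Continuing the search up to |y| = 40 finds no solutions either.
No (x, y) in the scanned range satisfies the equation.

No integer solutions with |y| ≤ 40.


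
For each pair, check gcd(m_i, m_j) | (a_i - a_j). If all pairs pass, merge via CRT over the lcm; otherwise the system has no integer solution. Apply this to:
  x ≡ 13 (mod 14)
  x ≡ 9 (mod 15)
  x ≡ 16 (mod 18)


Moduli 14, 15, 18 are not pairwise coprime, so CRT works modulo lcm(m_i) when all pairwise compatibility conditions hold.
Pairwise compatibility: gcd(m_i, m_j) must divide a_i - a_j for every pair.
Merge one congruence at a time:
  Start: x ≡ 13 (mod 14).
  Combine with x ≡ 9 (mod 15): gcd(14, 15) = 1; 9 - 13 = -4, which IS divisible by 1, so compatible.
    Write x = 13 + 14·t and substitute into x ≡ 9 (mod 15): 14·t ≡ 9 − 13 = -4 (mod 15).
    Reduce coefficients mod 15: 14·t ≡ 11 (mod 15).
    The inverse of 14 mod 15 is 14 (since 14·14 = 196 = 13·15 + 1), so t ≡ 14·11 = 154 ≡ 4 (mod 15).
    Then x = 13 + 14·4 = 69, valid modulo lcm(14, 15) = 210: x ≡ 69 (mod 210).
  Combine with x ≡ 16 (mod 18): gcd(210, 18) = 6, and 16 - 69 = -53 is NOT divisible by 6.
    ⇒ system is inconsistent (no integer solution).

No solution (the system is inconsistent).


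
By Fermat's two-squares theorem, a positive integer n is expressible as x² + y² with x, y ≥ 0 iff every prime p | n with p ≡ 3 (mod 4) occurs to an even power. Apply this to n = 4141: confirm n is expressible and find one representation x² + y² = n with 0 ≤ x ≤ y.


Step 1: Factor n = 4141 = 41 · 101.
Step 2: Check the mod-4 condition on each prime factor: 41 ≡ 1 (mod 4), exponent 1; 101 ≡ 1 (mod 4), exponent 1.
All primes ≡ 3 (mod 4) appear to even exponent (or don't appear), so by the two-squares theorem n IS expressible as a sum of two squares.
Step 3: Build a representation. Here n = 41 · 101 is a product of primes ≡ 1 (mod 4). Each prime p ≡ 1 (mod 4) is itself a sum of two squares; find a² by testing p − a² for a perfect square:
  41: 41 − 1² = 40, 41 − 2² = 37, 41 − 3² = 32, 41 − 4² = 25 = 5² ⇒ 41 = 4² + 5².
  101: 101 − 1² = 100 = 10² ⇒ 101 = 1² + 10².
  Combine using the Brahmagupta–Fibonacci identity (a² + b²)(c² + d²) = (ac − bd)² + (ad + bc)² = (ac + bd)² + (ad − bc)²:
  41 · 101 = 4141: from (4² + 5²)(1² + 10²), take (4·1 − 5·10, 4·10 + 5·1) = (4 − 50, 40 + 5) = (-46, 45); dropping signs (only squares matter) gives (46, 45); check 46² + 45² = 2116 + 2025 = 4141 ✓.
Step 4: Order so x ≤ y and verify: 45² + 46² = 2025 + 2116 = 4141 = n. ✓

n = 4141 = 45² + 46² (one valid representation with x ≤ y).
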